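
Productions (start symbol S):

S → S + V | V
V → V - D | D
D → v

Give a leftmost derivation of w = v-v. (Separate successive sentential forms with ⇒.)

S ⇒ V ⇒ V-D ⇒ D-D ⇒ v-D ⇒ v-v

S ⇒ V   [S → V]
V ⇒ V-D   [V → V - D]
V-D ⇒ D-D   [V → D]
D-D ⇒ v-D   [D → v]
v-D ⇒ v-v   [D → v]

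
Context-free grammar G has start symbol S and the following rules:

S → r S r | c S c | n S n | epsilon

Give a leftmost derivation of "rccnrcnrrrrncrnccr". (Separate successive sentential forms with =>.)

S => rSr => rcScr => rccSccr => rccnSnccr => rccnrSrnccr => rccnrcScrnccr => rccnrcnSncrnccr => rccnrcnrSrncrnccr => rccnrcnrrSrrncrnccr => rccnrcnrrrrncrnccr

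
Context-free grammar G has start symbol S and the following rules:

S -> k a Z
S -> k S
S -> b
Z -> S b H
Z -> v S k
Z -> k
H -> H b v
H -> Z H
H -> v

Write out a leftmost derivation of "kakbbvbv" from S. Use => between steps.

S => kaZ => kaSbH => kakSbH => kakbbH => kakbbHbv => kakbbvbv

S => kaZ   [S -> k a Z]
kaZ => kaSbH   [Z -> S b H]
kaSbH => kakSbH   [S -> k S]
kakSbH => kakbbH   [S -> b]
kakbbH => kakbbHbv   [H -> H b v]
kakbbHbv => kakbbvbv   [H -> v]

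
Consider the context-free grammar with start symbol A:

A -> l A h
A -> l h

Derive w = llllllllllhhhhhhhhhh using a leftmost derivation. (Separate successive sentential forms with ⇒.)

A ⇒ lAh ⇒ llAhh ⇒ lllAhhh ⇒ llllAhhhh ⇒ lllllAhhhhh ⇒ llllllAhhhhhh ⇒ lllllllAhhhhhhh ⇒ llllllllAhhhhhhhh ⇒ lllllllllAhhhhhhhhh ⇒ llllllllllhhhhhhhhhh

A ⇒ lAh   [A -> l A h]
lAh ⇒ llAhh   [A -> l A h]
llAhh ⇒ lllAhhh   [A -> l A h]
lllAhhh ⇒ llllAhhhh   [A -> l A h]
llllAhhhh ⇒ lllllAhhhhh   [A -> l A h]
lllllAhhhhh ⇒ llllllAhhhhhh   [A -> l A h]
llllllAhhhhhh ⇒ lllllllAhhhhhhh   [A -> l A h]
lllllllAhhhhhhh ⇒ llllllllAhhhhhhhh   [A -> l A h]
llllllllAhhhhhhhh ⇒ lllllllllAhhhhhhhhh   [A -> l A h]
lllllllllAhhhhhhhhh ⇒ llllllllllhhhhhhhhhh   [A -> l h]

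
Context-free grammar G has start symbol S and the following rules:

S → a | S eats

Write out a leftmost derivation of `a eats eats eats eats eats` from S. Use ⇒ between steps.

S ⇒ S eats ⇒ S eats eats ⇒ S eats eats eats ⇒ S eats eats eats eats ⇒ S eats eats eats eats eats ⇒ a eats eats eats eats eats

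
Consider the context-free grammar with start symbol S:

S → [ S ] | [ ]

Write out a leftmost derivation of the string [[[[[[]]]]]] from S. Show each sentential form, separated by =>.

S => [S]   [S → [ S ]]
[S] => [[S]]   [S → [ S ]]
[[S]] => [[[S]]]   [S → [ S ]]
[[[S]]] => [[[[S]]]]   [S → [ S ]]
[[[[S]]]] => [[[[[S]]]]]   [S → [ S ]]
[[[[[S]]]]] => [[[[[[]]]]]]   [S → [ ]]

S=>[S]=>[[S]]=>[[[S]]]=>[[[[S]]]]=>[[[[[S]]]]]=>[[[[[[]]]]]]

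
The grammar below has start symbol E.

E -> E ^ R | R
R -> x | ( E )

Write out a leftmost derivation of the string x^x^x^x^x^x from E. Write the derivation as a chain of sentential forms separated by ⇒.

E ⇒ E^R ⇒ E^R^R ⇒ E^R^R^R ⇒ E^R^R^R^R ⇒ E^R^R^R^R^R ⇒ R^R^R^R^R^R ⇒ x^R^R^R^R^R ⇒ x^x^R^R^R^R ⇒ x^x^x^R^R^R ⇒ x^x^x^x^R^R ⇒ x^x^x^x^x^R ⇒ x^x^x^x^x^x

E ⇒ E^R   [E -> E ^ R]
E^R ⇒ E^R^R   [E -> E ^ R]
E^R^R ⇒ E^R^R^R   [E -> E ^ R]
E^R^R^R ⇒ E^R^R^R^R   [E -> E ^ R]
E^R^R^R^R ⇒ E^R^R^R^R^R   [E -> E ^ R]
E^R^R^R^R^R ⇒ R^R^R^R^R^R   [E -> R]
R^R^R^R^R^R ⇒ x^R^R^R^R^R   [R -> x]
x^R^R^R^R^R ⇒ x^x^R^R^R^R   [R -> x]
x^x^R^R^R^R ⇒ x^x^x^R^R^R   [R -> x]
x^x^x^R^R^R ⇒ x^x^x^x^R^R   [R -> x]
x^x^x^x^R^R ⇒ x^x^x^x^x^R   [R -> x]
x^x^x^x^x^R ⇒ x^x^x^x^x^x   [R -> x]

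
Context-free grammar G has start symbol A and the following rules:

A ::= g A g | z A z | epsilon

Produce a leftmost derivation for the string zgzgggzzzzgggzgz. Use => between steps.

A=>zAz=>zgAgz=>zgzAzgz=>zgzgAgzgz=>zgzggAggzgz=>zgzgggAgggzgz=>zgzgggzAzgggzgz=>zgzgggzzAzzgggzgz=>zgzgggzzzzgggzgz

A => zAz   [A ::= z A z]
zAz => zgAgz   [A ::= g A g]
zgAgz => zgzAzgz   [A ::= z A z]
zgzAzgz => zgzgAgzgz   [A ::= g A g]
zgzgAgzgz => zgzggAggzgz   [A ::= g A g]
zgzggAggzgz => zgzgggAgggzgz   [A ::= g A g]
zgzgggAgggzgz => zgzgggzAzgggzgz   [A ::= z A z]
zgzgggzAzgggzgz => zgzgggzzAzzgggzgz   [A ::= z A z]
zgzgggzzAzzgggzgz => zgzgggzzzzgggzgz   [A ::= epsilon]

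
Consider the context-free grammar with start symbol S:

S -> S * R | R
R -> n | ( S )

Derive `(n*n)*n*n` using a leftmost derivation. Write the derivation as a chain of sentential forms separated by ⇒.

S ⇒ S*R ⇒ S*R*R ⇒ R*R*R ⇒ (S)*R*R ⇒ (S*R)*R*R ⇒ (R*R)*R*R ⇒ (n*R)*R*R ⇒ (n*n)*R*R ⇒ (n*n)*n*R ⇒ (n*n)*n*n

S ⇒ S*R   [S -> S * R]
S*R ⇒ S*R*R   [S -> S * R]
S*R*R ⇒ R*R*R   [S -> R]
R*R*R ⇒ (S)*R*R   [R -> ( S )]
(S)*R*R ⇒ (S*R)*R*R   [S -> S * R]
(S*R)*R*R ⇒ (R*R)*R*R   [S -> R]
(R*R)*R*R ⇒ (n*R)*R*R   [R -> n]
(n*R)*R*R ⇒ (n*n)*R*R   [R -> n]
(n*n)*R*R ⇒ (n*n)*n*R   [R -> n]
(n*n)*n*R ⇒ (n*n)*n*n   [R -> n]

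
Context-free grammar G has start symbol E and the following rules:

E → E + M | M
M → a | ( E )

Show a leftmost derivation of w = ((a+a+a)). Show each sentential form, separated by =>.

E=>M=>(E)=>(M)=>((E))=>((E+M))=>((E+M+M))=>((M+M+M))=>((a+M+M))=>((a+a+M))=>((a+a+a))

E => M   [E → M]
M => (E)   [M → ( E )]
(E) => (M)   [E → M]
(M) => ((E))   [M → ( E )]
((E)) => ((E+M))   [E → E + M]
((E+M)) => ((E+M+M))   [E → E + M]
((E+M+M)) => ((M+M+M))   [E → M]
((M+M+M)) => ((a+M+M))   [M → a]
((a+M+M)) => ((a+a+M))   [M → a]
((a+a+M)) => ((a+a+a))   [M → a]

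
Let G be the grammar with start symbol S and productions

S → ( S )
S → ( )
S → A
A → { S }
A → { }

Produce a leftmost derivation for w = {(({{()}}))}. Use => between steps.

S => A   [S → A]
A => {S}   [A → { S }]
{S} => {(S)}   [S → ( S )]
{(S)} => {((S))}   [S → ( S )]
{((S))} => {((A))}   [S → A]
{((A))} => {(({S}))}   [A → { S }]
{(({S}))} => {(({A}))}   [S → A]
{(({A}))} => {(({{S}}))}   [A → { S }]
{(({{S}}))} => {(({{()}}))}   [S → ( )]

S => A => {S} => {(S)} => {((S))} => {((A))} => {(({S}))} => {(({A}))} => {(({{S}}))} => {(({{()}}))}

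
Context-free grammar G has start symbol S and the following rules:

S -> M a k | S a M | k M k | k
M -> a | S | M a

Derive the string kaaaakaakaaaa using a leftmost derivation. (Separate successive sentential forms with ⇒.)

S ⇒ SaM   [S -> S a M]
SaM ⇒ SaMaM   [S -> S a M]
SaMaM ⇒ MakaMaM   [S -> M a k]
MakaMaM ⇒ MaakaMaM   [M -> M a]
MaakaMaM ⇒ SaakaMaM   [M -> S]
SaakaMaM ⇒ kMkaakaMaM   [S -> k M k]
kMkaakaMaM ⇒ kMakaakaMaM   [M -> M a]
kMakaakaMaM ⇒ kMaakaakaMaM   [M -> M a]
kMaakaakaMaM ⇒ kMaaakaakaMaM   [M -> M a]
kMaaakaakaMaM ⇒ kaaaakaakaMaM   [M -> a]
kaaaakaakaMaM ⇒ kaaaakaakaaaM   [M -> a]
kaaaakaakaaaM ⇒ kaaaakaakaaaa   [M -> a]

S⇒SaM⇒SaMaM⇒MakaMaM⇒MaakaMaM⇒SaakaMaM⇒kMkaakaMaM⇒kMakaakaMaM⇒kMaakaakaMaM⇒kMaaakaakaMaM⇒kaaaakaakaMaM⇒kaaaakaakaaaM⇒kaaaakaakaaaa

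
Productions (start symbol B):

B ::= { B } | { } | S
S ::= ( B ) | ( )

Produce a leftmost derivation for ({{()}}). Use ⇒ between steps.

B ⇒ S ⇒ (B) ⇒ ({B}) ⇒ ({{B}}) ⇒ ({{S}}) ⇒ ({{()}})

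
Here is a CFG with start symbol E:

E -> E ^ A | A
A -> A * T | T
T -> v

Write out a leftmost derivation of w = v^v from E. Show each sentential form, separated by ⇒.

E ⇒ E^A ⇒ A^A ⇒ T^A ⇒ v^A ⇒ v^T ⇒ v^v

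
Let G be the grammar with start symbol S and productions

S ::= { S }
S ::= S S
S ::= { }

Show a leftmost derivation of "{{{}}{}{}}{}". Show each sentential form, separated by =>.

S => SS   [S ::= S S]
SS => {S}S   [S ::= { S }]
{S}S => {SS}S   [S ::= S S]
{SS}S => {SSS}S   [S ::= S S]
{SSS}S => {{S}SS}S   [S ::= { S }]
{{S}SS}S => {{{}}SS}S   [S ::= { }]
{{{}}SS}S => {{{}}{}S}S   [S ::= { }]
{{{}}{}S}S => {{{}}{}{}}S   [S ::= { }]
{{{}}{}{}}S => {{{}}{}{}}{}   [S ::= { }]

S=>SS=>{S}S=>{SS}S=>{SSS}S=>{{S}SS}S=>{{{}}SS}S=>{{{}}{}S}S=>{{{}}{}{}}S=>{{{}}{}{}}{}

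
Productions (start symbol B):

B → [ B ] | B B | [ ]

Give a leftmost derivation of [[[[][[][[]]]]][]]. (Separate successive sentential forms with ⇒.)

B ⇒ [B]   [B → [ B ]]
[B] ⇒ [BB]   [B → B B]
[BB] ⇒ [[B]B]   [B → [ B ]]
[[B]B] ⇒ [[[B]]B]   [B → [ B ]]
[[[B]]B] ⇒ [[[BB]]B]   [B → B B]
[[[BB]]B] ⇒ [[[[]B]]B]   [B → [ ]]
[[[[]B]]B] ⇒ [[[[][B]]]B]   [B → [ B ]]
[[[[][B]]]B] ⇒ [[[[][BB]]]B]   [B → B B]
[[[[][BB]]]B] ⇒ [[[[][[]B]]]B]   [B → [ ]]
[[[[][[]B]]]B] ⇒ [[[[][[][B]]]]B]   [B → [ B ]]
[[[[][[][B]]]]B] ⇒ [[[[][[][[]]]]]B]   [B → [ ]]
[[[[][[][[]]]]]B] ⇒ [[[[][[][[]]]]][]]   [B → [ ]]

B ⇒ [B] ⇒ [BB] ⇒ [[B]B] ⇒ [[[B]]B] ⇒ [[[BB]]B] ⇒ [[[[]B]]B] ⇒ [[[[][B]]]B] ⇒ [[[[][BB]]]B] ⇒ [[[[][[]B]]]B] ⇒ [[[[][[][B]]]]B] ⇒ [[[[][[][[]]]]]B] ⇒ [[[[][[][[]]]]][]]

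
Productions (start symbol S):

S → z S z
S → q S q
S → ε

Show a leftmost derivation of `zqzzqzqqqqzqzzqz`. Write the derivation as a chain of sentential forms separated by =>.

S => zSz => zqSqz => zqzSzqz => zqzzSzzqz => zqzzqSqzzqz => zqzzqzSzqzzqz => zqzzqzqSqzqzzqz => zqzzqzqqSqqzqzzqz => zqzzqzqqqqzqzzqz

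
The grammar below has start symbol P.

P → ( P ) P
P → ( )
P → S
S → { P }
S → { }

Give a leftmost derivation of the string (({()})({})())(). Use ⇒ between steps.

P ⇒ (P)P   [P → ( P ) P]
(P)P ⇒ ((P)P)P   [P → ( P ) P]
((P)P)P ⇒ ((S)P)P   [P → S]
((S)P)P ⇒ (({P})P)P   [S → { P }]
(({P})P)P ⇒ (({()})P)P   [P → ( )]
(({()})P)P ⇒ (({()})(P)P)P   [P → ( P ) P]
(({()})(P)P)P ⇒ (({()})(S)P)P   [P → S]
(({()})(S)P)P ⇒ (({()})({})P)P   [S → { }]
(({()})({})P)P ⇒ (({()})({})())P   [P → ( )]
(({()})({})())P ⇒ (({()})({})())()   [P → ( )]

P ⇒ (P)P ⇒ ((P)P)P ⇒ ((S)P)P ⇒ (({P})P)P ⇒ (({()})P)P ⇒ (({()})(P)P)P ⇒ (({()})(S)P)P ⇒ (({()})({})P)P ⇒ (({()})({})())P ⇒ (({()})({})())()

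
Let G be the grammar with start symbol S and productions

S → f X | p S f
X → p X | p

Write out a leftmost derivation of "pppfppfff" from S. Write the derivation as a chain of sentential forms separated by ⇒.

S ⇒ pSf ⇒ ppSff ⇒ pppSfff ⇒ pppfXfff ⇒ pppfpXfff ⇒ pppfppfff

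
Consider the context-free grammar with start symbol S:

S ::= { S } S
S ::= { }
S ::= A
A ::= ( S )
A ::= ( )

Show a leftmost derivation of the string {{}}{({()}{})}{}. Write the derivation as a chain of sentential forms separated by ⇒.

S ⇒ {S}S   [S ::= { S } S]
{S}S ⇒ {{}}S   [S ::= { }]
{{}}S ⇒ {{}}{S}S   [S ::= { S } S]
{{}}{S}S ⇒ {{}}{A}S   [S ::= A]
{{}}{A}S ⇒ {{}}{(S)}S   [A ::= ( S )]
{{}}{(S)}S ⇒ {{}}{({S}S)}S   [S ::= { S } S]
{{}}{({S}S)}S ⇒ {{}}{({A}S)}S   [S ::= A]
{{}}{({A}S)}S ⇒ {{}}{({()}S)}S   [A ::= ( )]
{{}}{({()}S)}S ⇒ {{}}{({()}{})}S   [S ::= { }]
{{}}{({()}{})}S ⇒ {{}}{({()}{})}{}   [S ::= { }]

S ⇒ {S}S ⇒ {{}}S ⇒ {{}}{S}S ⇒ {{}}{A}S ⇒ {{}}{(S)}S ⇒ {{}}{({S}S)}S ⇒ {{}}{({A}S)}S ⇒ {{}}{({()}S)}S ⇒ {{}}{({()}{})}S ⇒ {{}}{({()}{})}{}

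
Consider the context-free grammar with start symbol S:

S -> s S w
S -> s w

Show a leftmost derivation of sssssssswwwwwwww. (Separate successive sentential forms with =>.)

S=>sSw=>ssSww=>sssSwww=>ssssSwwww=>sssssSwwwww=>ssssssSwwwwww=>sssssssSwwwwwww=>sssssssswwwwwwww

S => sSw   [S -> s S w]
sSw => ssSww   [S -> s S w]
ssSww => sssSwww   [S -> s S w]
sssSwww => ssssSwwww   [S -> s S w]
ssssSwwww => sssssSwwwww   [S -> s S w]
sssssSwwwww => ssssssSwwwwww   [S -> s S w]
ssssssSwwwwww => sssssssSwwwwwww   [S -> s S w]
sssssssSwwwwwww => sssssssswwwwwwww   [S -> s w]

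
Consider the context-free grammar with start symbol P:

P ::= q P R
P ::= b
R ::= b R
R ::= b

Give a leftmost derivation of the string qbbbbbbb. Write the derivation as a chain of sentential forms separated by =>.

P => qPR => qbR => qbbR => qbbbR => qbbbbR => qbbbbbR => qbbbbbbR => qbbbbbbb

P => qPR   [P ::= q P R]
qPR => qbR   [P ::= b]
qbR => qbbR   [R ::= b R]
qbbR => qbbbR   [R ::= b R]
qbbbR => qbbbbR   [R ::= b R]
qbbbbR => qbbbbbR   [R ::= b R]
qbbbbbR => qbbbbbbR   [R ::= b R]
qbbbbbbR => qbbbbbbb   [R ::= b]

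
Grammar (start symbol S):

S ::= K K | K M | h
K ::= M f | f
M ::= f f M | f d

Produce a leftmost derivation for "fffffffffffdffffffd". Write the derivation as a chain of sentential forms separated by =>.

S => KM => MfM => ffMfM => ffffMfM => ffffffMfM => ffffffffMfM => ffffffffffMfM => fffffffffffdfM => fffffffffffdfffM => fffffffffffdfffffM => fffffffffffdffffffd

S => KM   [S ::= K M]
KM => MfM   [K ::= M f]
MfM => ffMfM   [M ::= f f M]
ffMfM => ffffMfM   [M ::= f f M]
ffffMfM => ffffffMfM   [M ::= f f M]
ffffffMfM => ffffffffMfM   [M ::= f f M]
ffffffffMfM => ffffffffffMfM   [M ::= f f M]
ffffffffffMfM => fffffffffffdfM   [M ::= f d]
fffffffffffdfM => fffffffffffdfffM   [M ::= f f M]
fffffffffffdfffM => fffffffffffdfffffM   [M ::= f f M]
fffffffffffdfffffM => fffffffffffdffffffd   [M ::= f d]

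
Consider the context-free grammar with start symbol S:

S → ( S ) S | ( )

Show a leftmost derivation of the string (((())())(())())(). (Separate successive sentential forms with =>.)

S => (S)S => ((S)S)S => (((S)S)S)S => (((())S)S)S => (((())())S)S => (((())())(S)S)S => (((())())(())S)S => (((())())(())())S => (((())())(())())()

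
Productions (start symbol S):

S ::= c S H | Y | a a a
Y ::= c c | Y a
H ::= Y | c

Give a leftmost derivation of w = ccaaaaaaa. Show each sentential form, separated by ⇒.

S ⇒ Y   [S ::= Y]
Y ⇒ Ya   [Y ::= Y a]
Ya ⇒ Yaa   [Y ::= Y a]
Yaa ⇒ Yaaa   [Y ::= Y a]
Yaaa ⇒ Yaaaa   [Y ::= Y a]
Yaaaa ⇒ Yaaaaa   [Y ::= Y a]
Yaaaaa ⇒ Yaaaaaa   [Y ::= Y a]
Yaaaaaa ⇒ Yaaaaaaa   [Y ::= Y a]
Yaaaaaaa ⇒ ccaaaaaaa   [Y ::= c c]

S⇒Y⇒Ya⇒Yaa⇒Yaaa⇒Yaaaa⇒Yaaaaa⇒Yaaaaaa⇒Yaaaaaaa⇒ccaaaaaaa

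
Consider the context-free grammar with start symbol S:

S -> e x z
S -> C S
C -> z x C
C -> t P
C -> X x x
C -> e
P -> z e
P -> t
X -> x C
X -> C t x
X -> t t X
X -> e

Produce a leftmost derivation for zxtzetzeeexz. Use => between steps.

S => CS   [S -> C S]
CS => zxCS   [C -> z x C]
zxCS => zxtPS   [C -> t P]
zxtPS => zxtzeS   [P -> z e]
zxtzeS => zxtzeCS   [S -> C S]
zxtzeCS => zxtzetPS   [C -> t P]
zxtzetPS => zxtzetzeS   [P -> z e]
zxtzetzeS => zxtzetzeCS   [S -> C S]
zxtzetzeCS => zxtzetzeeS   [C -> e]
zxtzetzeeS => zxtzetzeeexz   [S -> e x z]

S => CS => zxCS => zxtPS => zxtzeS => zxtzeCS => zxtzetPS => zxtzetzeS => zxtzetzeCS => zxtzetzeeS => zxtzetzeeexz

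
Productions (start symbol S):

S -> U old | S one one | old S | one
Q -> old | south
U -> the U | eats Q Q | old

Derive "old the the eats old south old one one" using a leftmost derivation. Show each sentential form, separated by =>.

S => S one one   [S -> S one one]
S one one => old S one one   [S -> old S]
old S one one => old U old one one   [S -> U old]
old U old one one => old the U old one one   [U -> the U]
old the U old one one => old the the U old one one   [U -> the U]
old the the U old one one => old the the eats Q Q old one one   [U -> eats Q Q]
old the the eats Q Q old one one => old the the eats old Q old one one   [Q -> old]
old the the eats old Q old one one => old the the eats old south old one one   [Q -> south]

S => S one one => old S one one => old U old one one => old the U old one one => old the the U old one one => old the the eats Q Q old one one => old the the eats old Q old one one => old the the eats old south old one one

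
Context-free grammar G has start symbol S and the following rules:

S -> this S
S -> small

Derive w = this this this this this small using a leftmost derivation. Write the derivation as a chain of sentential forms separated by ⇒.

S ⇒ this S ⇒ this this S ⇒ this this this S ⇒ this this this this S ⇒ this this this this this S ⇒ this this this this this small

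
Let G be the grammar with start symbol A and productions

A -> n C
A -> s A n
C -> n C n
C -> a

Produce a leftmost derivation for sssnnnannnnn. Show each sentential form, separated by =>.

A=>sAn=>ssAnn=>sssAnnn=>sssnCnnn=>sssnnCnnnn=>sssnnnCnnnnn=>sssnnnannnnn

A => sAn   [A -> s A n]
sAn => ssAnn   [A -> s A n]
ssAnn => sssAnnn   [A -> s A n]
sssAnnn => sssnCnnn   [A -> n C]
sssnCnnn => sssnnCnnnn   [C -> n C n]
sssnnCnnnn => sssnnnCnnnnn   [C -> n C n]
sssnnnCnnnnn => sssnnnannnnn   [C -> a]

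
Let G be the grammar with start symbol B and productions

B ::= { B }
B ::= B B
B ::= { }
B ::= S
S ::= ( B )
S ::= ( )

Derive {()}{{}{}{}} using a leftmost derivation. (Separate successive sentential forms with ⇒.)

B ⇒ BB ⇒ {B}B ⇒ {S}B ⇒ {()}B ⇒ {()}{B} ⇒ {()}{BB} ⇒ {()}{BBB} ⇒ {()}{{}BB} ⇒ {()}{{}{}B} ⇒ {()}{{}{}{}}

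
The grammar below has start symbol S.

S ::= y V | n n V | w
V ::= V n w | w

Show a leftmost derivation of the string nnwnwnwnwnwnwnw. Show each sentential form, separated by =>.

S => nnV   [S ::= n n V]
nnV => nnVnw   [V ::= V n w]
nnVnw => nnVnwnw   [V ::= V n w]
nnVnwnw => nnVnwnwnw   [V ::= V n w]
nnVnwnwnw => nnVnwnwnwnw   [V ::= V n w]
nnVnwnwnwnw => nnVnwnwnwnwnw   [V ::= V n w]
nnVnwnwnwnwnw => nnVnwnwnwnwnwnw   [V ::= V n w]
nnVnwnwnwnwnwnw => nnwnwnwnwnwnwnw   [V ::= w]

S => nnV => nnVnw => nnVnwnw => nnVnwnwnw => nnVnwnwnwnw => nnVnwnwnwnwnw => nnVnwnwnwnwnwnw => nnwnwnwnwnwnwnw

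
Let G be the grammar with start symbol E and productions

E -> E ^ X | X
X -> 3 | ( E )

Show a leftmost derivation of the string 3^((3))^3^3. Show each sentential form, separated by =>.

E => E^X => E^X^X => E^X^X^X => X^X^X^X => 3^X^X^X => 3^(E)^X^X => 3^(X)^X^X => 3^((E))^X^X => 3^((X))^X^X => 3^((3))^X^X => 3^((3))^3^X => 3^((3))^3^3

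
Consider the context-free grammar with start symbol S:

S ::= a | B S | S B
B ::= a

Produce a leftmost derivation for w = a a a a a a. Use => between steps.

S => B S   [S ::= B S]
B S => a S   [B ::= a]
a S => a B S   [S ::= B S]
a B S => a a S   [B ::= a]
a a S => a a S B   [S ::= S B]
a a S B => a a B S B   [S ::= B S]
a a B S B => a a a S B   [B ::= a]
a a a S B => a a a B S B   [S ::= B S]
a a a B S B => a a a a S B   [B ::= a]
a a a a S B => a a a a a B   [S ::= a]
a a a a a B => a a a a a a   [B ::= a]

S => B S => a S => a B S => a a S => a a S B => a a B S B => a a a S B => a a a B S B => a a a a S B => a a a a a B => a a a a a a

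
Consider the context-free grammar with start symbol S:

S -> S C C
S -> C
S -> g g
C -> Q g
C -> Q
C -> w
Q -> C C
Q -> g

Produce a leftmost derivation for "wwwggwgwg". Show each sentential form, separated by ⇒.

S ⇒ C ⇒ Qg ⇒ CCg ⇒ QgCg ⇒ CCgCg ⇒ QgCgCg ⇒ CCgCgCg ⇒ wCgCgCg ⇒ wQggCgCg ⇒ wCCggCgCg ⇒ wwCggCgCg ⇒ wwwggCgCg ⇒ wwwggwgCg ⇒ wwwggwgwg

S ⇒ C   [S -> C]
C ⇒ Qg   [C -> Q g]
Qg ⇒ CCg   [Q -> C C]
CCg ⇒ QgCg   [C -> Q g]
QgCg ⇒ CCgCg   [Q -> C C]
CCgCg ⇒ QgCgCg   [C -> Q g]
QgCgCg ⇒ CCgCgCg   [Q -> C C]
CCgCgCg ⇒ wCgCgCg   [C -> w]
wCgCgCg ⇒ wQggCgCg   [C -> Q g]
wQggCgCg ⇒ wCCggCgCg   [Q -> C C]
wCCggCgCg ⇒ wwCggCgCg   [C -> w]
wwCggCgCg ⇒ wwwggCgCg   [C -> w]
wwwggCgCg ⇒ wwwggwgCg   [C -> w]
wwwggwgCg ⇒ wwwggwgwg   [C -> w]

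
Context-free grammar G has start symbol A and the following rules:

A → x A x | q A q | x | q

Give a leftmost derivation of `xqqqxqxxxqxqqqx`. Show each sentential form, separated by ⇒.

A ⇒ xAx   [A → x A x]
xAx ⇒ xqAqx   [A → q A q]
xqAqx ⇒ xqqAqqx   [A → q A q]
xqqAqqx ⇒ xqqqAqqqx   [A → q A q]
xqqqAqqqx ⇒ xqqqxAxqqqx   [A → x A x]
xqqqxAxqqqx ⇒ xqqqxqAqxqqqx   [A → q A q]
xqqqxqAqxqqqx ⇒ xqqqxqxAxqxqqqx   [A → x A x]
xqqqxqxAxqxqqqx ⇒ xqqqxqxxxqxqqqx   [A → x]

A⇒xAx⇒xqAqx⇒xqqAqqx⇒xqqqAqqqx⇒xqqqxAxqqqx⇒xqqqxqAqxqqqx⇒xqqqxqxAxqxqqqx⇒xqqqxqxxxqxqqqx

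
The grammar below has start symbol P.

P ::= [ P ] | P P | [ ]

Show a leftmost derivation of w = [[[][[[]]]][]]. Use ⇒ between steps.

P ⇒ [P] ⇒ [PP] ⇒ [[P]P] ⇒ [[PP]P] ⇒ [[[]P]P] ⇒ [[[][P]]P] ⇒ [[[][[P]]]P] ⇒ [[[][[[]]]]P] ⇒ [[[][[[]]]][]]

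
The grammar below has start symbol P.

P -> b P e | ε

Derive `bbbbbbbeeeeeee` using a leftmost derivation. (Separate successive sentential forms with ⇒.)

P ⇒ bPe ⇒ bbPee ⇒ bbbPeee ⇒ bbbbPeeee ⇒ bbbbbPeeeee ⇒ bbbbbbPeeeeee ⇒ bbbbbbbPeeeeeee ⇒ bbbbbbbeeeeeee

P ⇒ bPe   [P -> b P e]
bPe ⇒ bbPee   [P -> b P e]
bbPee ⇒ bbbPeee   [P -> b P e]
bbbPeee ⇒ bbbbPeeee   [P -> b P e]
bbbbPeeee ⇒ bbbbbPeeeee   [P -> b P e]
bbbbbPeeeee ⇒ bbbbbbPeeeeee   [P -> b P e]
bbbbbbPeeeeee ⇒ bbbbbbbPeeeeeee   [P -> b P e]
bbbbbbbPeeeeeee ⇒ bbbbbbbeeeeeee   [P -> ε]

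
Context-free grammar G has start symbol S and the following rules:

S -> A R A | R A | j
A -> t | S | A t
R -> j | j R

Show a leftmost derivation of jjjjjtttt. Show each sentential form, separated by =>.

S => RA   [S -> R A]
RA => jRA   [R -> j R]
jRA => jjRA   [R -> j R]
jjRA => jjjRA   [R -> j R]
jjjRA => jjjjA   [R -> j]
jjjjA => jjjjS   [A -> S]
jjjjS => jjjjRA   [S -> R A]
jjjjRA => jjjjjA   [R -> j]
jjjjjA => jjjjjAt   [A -> A t]
jjjjjAt => jjjjjAtt   [A -> A t]
jjjjjAtt => jjjjjAttt   [A -> A t]
jjjjjAttt => jjjjjtttt   [A -> t]

S => RA => jRA => jjRA => jjjRA => jjjjA => jjjjS => jjjjRA => jjjjjA => jjjjjAt => jjjjjAtt => jjjjjAttt => jjjjjtttt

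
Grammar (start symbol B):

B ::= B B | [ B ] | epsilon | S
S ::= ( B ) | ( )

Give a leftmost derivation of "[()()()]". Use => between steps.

B => [B]   [B ::= [ B ]]
[B] => [BB]   [B ::= B B]
[BB] => [BBB]   [B ::= B B]
[BBB] => [SBB]   [B ::= S]
[SBB] => [()BB]   [S ::= ( )]
[()BB] => [()SB]   [B ::= S]
[()SB] => [()()B]   [S ::= ( )]
[()()B] => [()()BB]   [B ::= B B]
[()()BB] => [()()SB]   [B ::= S]
[()()SB] => [()()(B)B]   [S ::= ( B )]
[()()(B)B] => [()()()B]   [B ::= epsilon]
[()()()B] => [()()()]   [B ::= epsilon]

B=>[B]=>[BB]=>[BBB]=>[SBB]=>[()BB]=>[()SB]=>[()()B]=>[()()BB]=>[()()SB]=>[()()(B)B]=>[()()()B]=>[()()()]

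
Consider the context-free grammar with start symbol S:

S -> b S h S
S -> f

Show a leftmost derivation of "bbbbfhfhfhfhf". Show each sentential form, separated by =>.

S => bShS => bbShShS => bbbShShShS => bbbbShShShShS => bbbbfhShShShS => bbbbfhfhShShS => bbbbfhfhfhShS => bbbbfhfhfhfhS => bbbbfhfhfhfhf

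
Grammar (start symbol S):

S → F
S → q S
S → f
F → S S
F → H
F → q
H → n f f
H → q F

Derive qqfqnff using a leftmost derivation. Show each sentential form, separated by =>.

S => F => SS => qSS => qqSS => qqfS => qqfqS => qqfqF => qqfqH => qqfqnff

S => F   [S → F]
F => SS   [F → S S]
SS => qSS   [S → q S]
qSS => qqSS   [S → q S]
qqSS => qqfS   [S → f]
qqfS => qqfqS   [S → q S]
qqfqS => qqfqF   [S → F]
qqfqF => qqfqH   [F → H]
qqfqH => qqfqnff   [H → n f f]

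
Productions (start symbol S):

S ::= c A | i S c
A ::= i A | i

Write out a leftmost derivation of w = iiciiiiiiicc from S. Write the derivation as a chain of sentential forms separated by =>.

S => iSc   [S ::= i S c]
iSc => iiScc   [S ::= i S c]
iiScc => iicAcc   [S ::= c A]
iicAcc => iiciAcc   [A ::= i A]
iiciAcc => iiciiAcc   [A ::= i A]
iiciiAcc => iiciiiAcc   [A ::= i A]
iiciiiAcc => iiciiiiAcc   [A ::= i A]
iiciiiiAcc => iiciiiiiAcc   [A ::= i A]
iiciiiiiAcc => iiciiiiiiAcc   [A ::= i A]
iiciiiiiiAcc => iiciiiiiiicc   [A ::= i]

S=>iSc=>iiScc=>iicAcc=>iiciAcc=>iiciiAcc=>iiciiiAcc=>iiciiiiAcc=>iiciiiiiAcc=>iiciiiiiiAcc=>iiciiiiiiicc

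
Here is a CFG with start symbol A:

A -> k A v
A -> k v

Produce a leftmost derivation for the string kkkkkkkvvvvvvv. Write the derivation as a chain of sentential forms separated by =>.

A => kAv   [A -> k A v]
kAv => kkAvv   [A -> k A v]
kkAvv => kkkAvvv   [A -> k A v]
kkkAvvv => kkkkAvvvv   [A -> k A v]
kkkkAvvvv => kkkkkAvvvvv   [A -> k A v]
kkkkkAvvvvv => kkkkkkAvvvvvv   [A -> k A v]
kkkkkkAvvvvvv => kkkkkkkvvvvvvv   [A -> k v]

A => kAv => kkAvv => kkkAvvv => kkkkAvvvv => kkkkkAvvvvv => kkkkkkAvvvvvv => kkkkkkkvvvvvvv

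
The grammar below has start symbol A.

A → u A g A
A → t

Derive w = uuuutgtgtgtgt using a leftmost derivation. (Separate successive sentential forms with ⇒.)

A ⇒ uAgA   [A → u A g A]
uAgA ⇒ uuAgAgA   [A → u A g A]
uuAgAgA ⇒ uuuAgAgAgA   [A → u A g A]
uuuAgAgAgA ⇒ uuuuAgAgAgAgA   [A → u A g A]
uuuuAgAgAgAgA ⇒ uuuutgAgAgAgA   [A → t]
uuuutgAgAgAgA ⇒ uuuutgtgAgAgA   [A → t]
uuuutgtgAgAgA ⇒ uuuutgtgtgAgA   [A → t]
uuuutgtgtgAgA ⇒ uuuutgtgtgtgA   [A → t]
uuuutgtgtgtgA ⇒ uuuutgtgtgtgt   [A → t]

A ⇒ uAgA ⇒ uuAgAgA ⇒ uuuAgAgAgA ⇒ uuuuAgAgAgAgA ⇒ uuuutgAgAgAgA ⇒ uuuutgtgAgAgA ⇒ uuuutgtgtgAgA ⇒ uuuutgtgtgtgA ⇒ uuuutgtgtgtgt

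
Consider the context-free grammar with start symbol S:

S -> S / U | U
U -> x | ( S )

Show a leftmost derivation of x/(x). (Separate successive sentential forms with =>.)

S => S/U   [S -> S / U]
S/U => U/U   [S -> U]
U/U => x/U   [U -> x]
x/U => x/(S)   [U -> ( S )]
x/(S) => x/(U)   [S -> U]
x/(U) => x/(x)   [U -> x]

S => S/U => U/U => x/U => x/(S) => x/(U) => x/(x)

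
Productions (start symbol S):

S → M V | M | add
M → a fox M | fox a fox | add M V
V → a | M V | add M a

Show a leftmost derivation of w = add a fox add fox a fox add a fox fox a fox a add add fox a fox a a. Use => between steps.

S => M => add M V => add a fox M V => add a fox add M V V => add a fox add fox a fox V V => add a fox add fox a fox add M a V => add a fox add fox a fox add a fox M a V => add a fox add fox a fox add a fox fox a fox a V => add a fox add fox a fox add a fox fox a fox a add M a => add a fox add fox a fox add a fox fox a fox a add add M V a => add a fox add fox a fox add a fox fox a fox a add add fox a fox V a => add a fox add fox a fox add a fox fox a fox a add add fox a fox a a

S => M   [S → M]
M => add M V   [M → add M V]
add M V => add a fox M V   [M → a fox M]
add a fox M V => add a fox add M V V   [M → add M V]
add a fox add M V V => add a fox add fox a fox V V   [M → fox a fox]
add a fox add fox a fox V V => add a fox add fox a fox add M a V   [V → add M a]
add a fox add fox a fox add M a V => add a fox add fox a fox add a fox M a V   [M → a fox M]
add a fox add fox a fox add a fox M a V => add a fox add fox a fox add a fox fox a fox a V   [M → fox a fox]
add a fox add fox a fox add a fox fox a fox a V => add a fox add fox a fox add a fox fox a fox a add M a   [V → add M a]
add a fox add fox a fox add a fox fox a fox a add M a => add a fox add fox a fox add a fox fox a fox a add add M V a   [M → add M V]
add a fox add fox a fox add a fox fox a fox a add add M V a => add a fox add fox a fox add a fox fox a fox a add add fox a fox V a   [M → fox a fox]
add a fox add fox a fox add a fox fox a fox a add add fox a fox V a => add a fox add fox a fox add a fox fox a fox a add add fox a fox a a   [V → a]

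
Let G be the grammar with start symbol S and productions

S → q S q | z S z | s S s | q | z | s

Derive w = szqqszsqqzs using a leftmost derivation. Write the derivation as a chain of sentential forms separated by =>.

S => sSs => szSzs => szqSqzs => szqqSqqzs => szqqsSsqqzs => szqqszsqqzs

S => sSs   [S → s S s]
sSs => szSzs   [S → z S z]
szSzs => szqSqzs   [S → q S q]
szqSqzs => szqqSqqzs   [S → q S q]
szqqSqqzs => szqqsSsqqzs   [S → s S s]
szqqsSsqqzs => szqqszsqqzs   [S → z]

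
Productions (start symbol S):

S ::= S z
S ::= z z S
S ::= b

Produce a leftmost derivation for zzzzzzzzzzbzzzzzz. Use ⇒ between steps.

S ⇒ zzS   [S ::= z z S]
zzS ⇒ zzSz   [S ::= S z]
zzSz ⇒ zzSzz   [S ::= S z]
zzSzz ⇒ zzSzzz   [S ::= S z]
zzSzzz ⇒ zzzzSzzz   [S ::= z z S]
zzzzSzzz ⇒ zzzzSzzzz   [S ::= S z]
zzzzSzzzz ⇒ zzzzSzzzzz   [S ::= S z]
zzzzSzzzzz ⇒ zzzzSzzzzzz   [S ::= S z]
zzzzSzzzzzz ⇒ zzzzzzSzzzzzz   [S ::= z z S]
zzzzzzSzzzzzz ⇒ zzzzzzzzSzzzzzz   [S ::= z z S]
zzzzzzzzSzzzzzz ⇒ zzzzzzzzzzSzzzzzz   [S ::= z z S]
zzzzzzzzzzSzzzzzz ⇒ zzzzzzzzzzbzzzzzz   [S ::= b]

S ⇒ zzS ⇒ zzSz ⇒ zzSzz ⇒ zzSzzz ⇒ zzzzSzzz ⇒ zzzzSzzzz ⇒ zzzzSzzzzz ⇒ zzzzSzzzzzz ⇒ zzzzzzSzzzzzz ⇒ zzzzzzzzSzzzzzz ⇒ zzzzzzzzzzSzzzzzz ⇒ zzzzzzzzzzbzzzzzz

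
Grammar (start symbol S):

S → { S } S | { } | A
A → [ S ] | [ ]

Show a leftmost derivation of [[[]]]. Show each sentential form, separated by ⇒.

S ⇒ A ⇒ [S] ⇒ [A] ⇒ [[S]] ⇒ [[A]] ⇒ [[[]]]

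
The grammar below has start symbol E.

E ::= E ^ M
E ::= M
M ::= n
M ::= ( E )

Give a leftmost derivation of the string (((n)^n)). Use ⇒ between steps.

E⇒M⇒(E)⇒(M)⇒((E))⇒((E^M))⇒((M^M))⇒(((E)^M))⇒(((M)^M))⇒(((n)^M))⇒(((n)^n))

E ⇒ M   [E ::= M]
M ⇒ (E)   [M ::= ( E )]
(E) ⇒ (M)   [E ::= M]
(M) ⇒ ((E))   [M ::= ( E )]
((E)) ⇒ ((E^M))   [E ::= E ^ M]
((E^M)) ⇒ ((M^M))   [E ::= M]
((M^M)) ⇒ (((E)^M))   [M ::= ( E )]
(((E)^M)) ⇒ (((M)^M))   [E ::= M]
(((M)^M)) ⇒ (((n)^M))   [M ::= n]
(((n)^M)) ⇒ (((n)^n))   [M ::= n]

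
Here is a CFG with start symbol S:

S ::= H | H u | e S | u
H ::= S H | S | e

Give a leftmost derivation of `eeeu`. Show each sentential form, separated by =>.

S=>H=>SH=>HH=>SHH=>eSHH=>eHHH=>eeHH=>eeeH=>eeeS=>eeeu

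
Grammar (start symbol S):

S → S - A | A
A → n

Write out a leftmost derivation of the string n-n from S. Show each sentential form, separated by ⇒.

S ⇒ S-A ⇒ A-A ⇒ n-A ⇒ n-n

S ⇒ S-A   [S → S - A]
S-A ⇒ A-A   [S → A]
A-A ⇒ n-A   [A → n]
n-A ⇒ n-n   [A → n]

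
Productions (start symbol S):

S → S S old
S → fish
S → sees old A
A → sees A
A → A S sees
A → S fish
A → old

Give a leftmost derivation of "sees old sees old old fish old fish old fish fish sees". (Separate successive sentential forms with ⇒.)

S ⇒ sees old A ⇒ sees old A S sees ⇒ sees old S fish S sees ⇒ sees old S S old fish S sees ⇒ sees old S S old S old fish S sees ⇒ sees old sees old A S old S old fish S sees ⇒ sees old sees old old S old S old fish S sees ⇒ sees old sees old old fish old S old fish S sees ⇒ sees old sees old old fish old fish old fish S sees ⇒ sees old sees old old fish old fish old fish fish sees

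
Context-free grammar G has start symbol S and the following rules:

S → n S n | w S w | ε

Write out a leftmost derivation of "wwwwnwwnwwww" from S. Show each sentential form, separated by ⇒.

S ⇒ wSw ⇒ wwSww ⇒ wwwSwww ⇒ wwwwSwwww ⇒ wwwwnSnwwww ⇒ wwwwnwSwnwwww ⇒ wwwwnwwnwwww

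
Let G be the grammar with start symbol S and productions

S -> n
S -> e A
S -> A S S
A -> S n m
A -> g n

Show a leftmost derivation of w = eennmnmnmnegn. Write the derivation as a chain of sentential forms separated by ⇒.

S⇒ASS⇒SnmSS⇒eAnmSS⇒eSnmnmSS⇒eeAnmnmSS⇒eeSnmnmnmSS⇒eennmnmnmSS⇒eennmnmnmnS⇒eennmnmnmneA⇒eennmnmnmnegn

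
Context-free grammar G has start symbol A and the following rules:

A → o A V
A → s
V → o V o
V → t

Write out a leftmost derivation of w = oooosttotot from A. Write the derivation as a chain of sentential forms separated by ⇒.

A ⇒ oAV   [A → o A V]
oAV ⇒ ooAVV   [A → o A V]
ooAVV ⇒ oooAVVV   [A → o A V]
oooAVVV ⇒ ooooAVVVV   [A → o A V]
ooooAVVVV ⇒ oooosVVVV   [A → s]
oooosVVVV ⇒ oooostVVV   [V → t]
oooostVVV ⇒ oooosttVV   [V → t]
oooosttVV ⇒ oooosttoVoV   [V → o V o]
oooosttoVoV ⇒ oooosttotoV   [V → t]
oooosttotoV ⇒ oooosttotot   [V → t]

A⇒oAV⇒ooAVV⇒oooAVVV⇒ooooAVVVV⇒oooosVVVV⇒oooostVVV⇒oooosttVV⇒oooosttoVoV⇒oooosttotoV⇒oooosttotot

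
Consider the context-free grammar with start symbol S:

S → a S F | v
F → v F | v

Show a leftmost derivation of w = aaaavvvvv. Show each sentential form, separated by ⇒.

S ⇒ aSF   [S → a S F]
aSF ⇒ aaSFF   [S → a S F]
aaSFF ⇒ aaaSFFF   [S → a S F]
aaaSFFF ⇒ aaaaSFFFF   [S → a S F]
aaaaSFFFF ⇒ aaaavFFFF   [S → v]
aaaavFFFF ⇒ aaaavvFFF   [F → v]
aaaavvFFF ⇒ aaaavvvFF   [F → v]
aaaavvvFF ⇒ aaaavvvvF   [F → v]
aaaavvvvF ⇒ aaaavvvvv   [F → v]

S ⇒ aSF ⇒ aaSFF ⇒ aaaSFFF ⇒ aaaaSFFFF ⇒ aaaavFFFF ⇒ aaaavvFFF ⇒ aaaavvvFF ⇒ aaaavvvvF ⇒ aaaavvvvv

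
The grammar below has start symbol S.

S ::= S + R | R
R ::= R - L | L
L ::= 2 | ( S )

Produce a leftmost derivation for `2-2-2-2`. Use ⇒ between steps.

S ⇒ R ⇒ R-L ⇒ R-L-L ⇒ R-L-L-L ⇒ L-L-L-L ⇒ 2-L-L-L ⇒ 2-2-L-L ⇒ 2-2-2-L ⇒ 2-2-2-2

S ⇒ R   [S ::= R]
R ⇒ R-L   [R ::= R - L]
R-L ⇒ R-L-L   [R ::= R - L]
R-L-L ⇒ R-L-L-L   [R ::= R - L]
R-L-L-L ⇒ L-L-L-L   [R ::= L]
L-L-L-L ⇒ 2-L-L-L   [L ::= 2]
2-L-L-L ⇒ 2-2-L-L   [L ::= 2]
2-2-L-L ⇒ 2-2-2-L   [L ::= 2]
2-2-2-L ⇒ 2-2-2-2   [L ::= 2]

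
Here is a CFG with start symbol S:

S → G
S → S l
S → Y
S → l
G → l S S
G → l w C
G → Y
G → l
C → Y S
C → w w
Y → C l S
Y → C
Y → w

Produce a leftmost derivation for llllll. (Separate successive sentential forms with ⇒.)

S ⇒ G   [S → G]
G ⇒ lSS   [G → l S S]
lSS ⇒ lSlS   [S → S l]
lSlS ⇒ lllS   [S → l]
lllS ⇒ lllSl   [S → S l]
lllSl ⇒ lllSll   [S → S l]
lllSll ⇒ llllll   [S → l]

S ⇒ G ⇒ lSS ⇒ lSlS ⇒ lllS ⇒ lllSl ⇒ lllSll ⇒ llllll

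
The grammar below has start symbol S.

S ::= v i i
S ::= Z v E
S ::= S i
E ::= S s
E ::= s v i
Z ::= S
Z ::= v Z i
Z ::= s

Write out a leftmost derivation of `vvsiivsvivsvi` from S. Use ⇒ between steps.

S ⇒ ZvE   [S ::= Z v E]
ZvE ⇒ SvE   [Z ::= S]
SvE ⇒ ZvEvE   [S ::= Z v E]
ZvEvE ⇒ vZivEvE   [Z ::= v Z i]
vZivEvE ⇒ vvZiivEvE   [Z ::= v Z i]
vvZiivEvE ⇒ vvsiivEvE   [Z ::= s]
vvsiivEvE ⇒ vvsiivsvivE   [E ::= s v i]
vvsiivsvivE ⇒ vvsiivsvivsvi   [E ::= s v i]

S ⇒ ZvE ⇒ SvE ⇒ ZvEvE ⇒ vZivEvE ⇒ vvZiivEvE ⇒ vvsiivEvE ⇒ vvsiivsvivE ⇒ vvsiivsvivsvi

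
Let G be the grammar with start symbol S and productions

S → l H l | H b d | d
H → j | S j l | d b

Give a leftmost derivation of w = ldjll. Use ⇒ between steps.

S⇒lHl⇒lSjll⇒ldjll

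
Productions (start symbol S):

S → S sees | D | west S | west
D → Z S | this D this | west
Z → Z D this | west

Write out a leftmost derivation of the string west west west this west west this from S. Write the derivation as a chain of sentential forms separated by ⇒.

S ⇒ west S ⇒ west west S ⇒ west west west S ⇒ west west west D ⇒ west west west this D this ⇒ west west west this Z S this ⇒ west west west this west S this ⇒ west west west this west west this

S ⇒ west S   [S → west S]
west S ⇒ west west S   [S → west S]
west west S ⇒ west west west S   [S → west S]
west west west S ⇒ west west west D   [S → D]
west west west D ⇒ west west west this D this   [D → this D this]
west west west this D this ⇒ west west west this Z S this   [D → Z S]
west west west this Z S this ⇒ west west west this west S this   [Z → west]
west west west this west S this ⇒ west west west this west west this   [S → west]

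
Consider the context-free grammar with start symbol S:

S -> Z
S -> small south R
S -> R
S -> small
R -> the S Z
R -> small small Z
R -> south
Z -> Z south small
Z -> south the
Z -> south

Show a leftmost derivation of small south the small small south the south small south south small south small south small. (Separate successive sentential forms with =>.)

S => small south R => small south the S Z => small south the R Z => small south the small small Z Z => small south the small small Z south small Z => small south the small small south the south small Z => small south the small small south the south small Z south small => small south the small small south the south small Z south small south small => small south the small small south the south small Z south small south small south small => small south the small small south the south small south south small south small south small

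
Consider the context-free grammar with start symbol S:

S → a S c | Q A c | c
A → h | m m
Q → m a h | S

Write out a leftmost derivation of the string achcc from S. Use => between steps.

S => aSc => aQAcc => aSAcc => acAcc => achcc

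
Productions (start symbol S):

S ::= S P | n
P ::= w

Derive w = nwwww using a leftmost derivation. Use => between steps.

S => SP => SPP => SPPP => SPPPP => nPPPP => nwPPP => nwwPP => nwwwP => nwwww

S => SP   [S ::= S P]
SP => SPP   [S ::= S P]
SPP => SPPP   [S ::= S P]
SPPP => SPPPP   [S ::= S P]
SPPPP => nPPPP   [S ::= n]
nPPPP => nwPPP   [P ::= w]
nwPPP => nwwPP   [P ::= w]
nwwPP => nwwwP   [P ::= w]
nwwwP => nwwww   [P ::= w]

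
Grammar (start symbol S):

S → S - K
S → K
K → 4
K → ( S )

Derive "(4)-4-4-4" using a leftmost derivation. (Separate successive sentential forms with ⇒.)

S ⇒ S-K ⇒ S-K-K ⇒ S-K-K-K ⇒ K-K-K-K ⇒ (S)-K-K-K ⇒ (K)-K-K-K ⇒ (4)-K-K-K ⇒ (4)-4-K-K ⇒ (4)-4-4-K ⇒ (4)-4-4-4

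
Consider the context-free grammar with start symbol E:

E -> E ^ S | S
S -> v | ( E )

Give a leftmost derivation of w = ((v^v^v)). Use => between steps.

E => S => (E) => (S) => ((E)) => ((E^S)) => ((E^S^S)) => ((S^S^S)) => ((v^S^S)) => ((v^v^S)) => ((v^v^v))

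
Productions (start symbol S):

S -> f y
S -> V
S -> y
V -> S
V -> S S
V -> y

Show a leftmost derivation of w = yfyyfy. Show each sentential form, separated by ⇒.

S ⇒ V ⇒ SS ⇒ yS ⇒ yV ⇒ ySS ⇒ yfyS ⇒ yfyV ⇒ yfySS ⇒ yfyyS ⇒ yfyyfy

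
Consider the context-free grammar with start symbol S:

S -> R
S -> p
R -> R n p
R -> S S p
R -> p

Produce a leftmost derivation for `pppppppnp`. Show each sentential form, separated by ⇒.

S ⇒ R   [S -> R]
R ⇒ Rnp   [R -> R n p]
Rnp ⇒ SSpnp   [R -> S S p]
SSpnp ⇒ RSpnp   [S -> R]
RSpnp ⇒ SSpSpnp   [R -> S S p]
SSpSpnp ⇒ pSpSpnp   [S -> p]
pSpSpnp ⇒ pRpSpnp   [S -> R]
pRpSpnp ⇒ pSSppSpnp   [R -> S S p]
pSSppSpnp ⇒ pRSppSpnp   [S -> R]
pRSppSpnp ⇒ ppSppSpnp   [R -> p]
ppSppSpnp ⇒ pppppSpnp   [S -> p]
pppppSpnp ⇒ pppppppnp   [S -> p]

S ⇒ R ⇒ Rnp ⇒ SSpnp ⇒ RSpnp ⇒ SSpSpnp ⇒ pSpSpnp ⇒ pRpSpnp ⇒ pSSppSpnp ⇒ pRSppSpnp ⇒ ppSppSpnp ⇒ pppppSpnp ⇒ pppppppnp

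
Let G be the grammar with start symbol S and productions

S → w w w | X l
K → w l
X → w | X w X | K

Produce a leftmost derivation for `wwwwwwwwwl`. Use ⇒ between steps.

S ⇒ Xl ⇒ XwXl ⇒ XwXwXl ⇒ XwXwXwXl ⇒ XwXwXwXwXl ⇒ wwXwXwXwXl ⇒ wwwwXwXwXl ⇒ wwwwwwXwXl ⇒ wwwwwwwwXl ⇒ wwwwwwwwwl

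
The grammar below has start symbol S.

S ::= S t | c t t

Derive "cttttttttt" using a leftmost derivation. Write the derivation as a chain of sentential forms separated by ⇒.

S⇒St⇒Stt⇒Sttt⇒Stttt⇒Sttttt⇒Stttttt⇒Sttttttt⇒cttttttttt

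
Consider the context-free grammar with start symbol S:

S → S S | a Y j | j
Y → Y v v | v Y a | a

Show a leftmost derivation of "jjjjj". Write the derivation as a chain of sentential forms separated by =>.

S => SS   [S → S S]
SS => SSS   [S → S S]
SSS => SSSS   [S → S S]
SSSS => SSSSS   [S → S S]
SSSSS => jSSSS   [S → j]
jSSSS => jjSSS   [S → j]
jjSSS => jjjSS   [S → j]
jjjSS => jjjjS   [S → j]
jjjjS => jjjjj   [S → j]

S=>SS=>SSS=>SSSS=>SSSSS=>jSSSS=>jjSSS=>jjjSS=>jjjjS=>jjjjj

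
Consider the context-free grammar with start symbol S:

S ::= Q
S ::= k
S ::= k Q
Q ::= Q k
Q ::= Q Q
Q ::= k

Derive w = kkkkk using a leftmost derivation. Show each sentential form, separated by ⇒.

S ⇒ Q ⇒ Qk ⇒ Qkk ⇒ Qkkk ⇒ Qkkkk ⇒ kkkkk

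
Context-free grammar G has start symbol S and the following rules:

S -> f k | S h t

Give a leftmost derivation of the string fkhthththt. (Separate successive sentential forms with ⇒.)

S ⇒ Sht ⇒ Shtht ⇒ Shththt ⇒ Shthththt ⇒ fkhthththt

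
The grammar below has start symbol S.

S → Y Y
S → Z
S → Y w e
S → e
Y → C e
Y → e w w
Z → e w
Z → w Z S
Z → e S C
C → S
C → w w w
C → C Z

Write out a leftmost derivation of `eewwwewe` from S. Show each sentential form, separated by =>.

S=>YY=>CeY=>SeY=>eeY=>eeCe=>eeCZe=>eewwwZe=>eewwwewe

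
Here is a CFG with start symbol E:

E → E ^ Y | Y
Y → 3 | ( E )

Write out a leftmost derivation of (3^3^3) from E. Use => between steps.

E => Y   [E → Y]
Y => (E)   [Y → ( E )]
(E) => (E^Y)   [E → E ^ Y]
(E^Y) => (E^Y^Y)   [E → E ^ Y]
(E^Y^Y) => (Y^Y^Y)   [E → Y]
(Y^Y^Y) => (3^Y^Y)   [Y → 3]
(3^Y^Y) => (3^3^Y)   [Y → 3]
(3^3^Y) => (3^3^3)   [Y → 3]

E => Y => (E) => (E^Y) => (E^Y^Y) => (Y^Y^Y) => (3^Y^Y) => (3^3^Y) => (3^3^3)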